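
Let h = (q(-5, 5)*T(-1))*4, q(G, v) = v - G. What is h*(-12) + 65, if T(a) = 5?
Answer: -2335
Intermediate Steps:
h = 200 (h = ((5 - 1*(-5))*5)*4 = ((5 + 5)*5)*4 = (10*5)*4 = 50*4 = 200)
h*(-12) + 65 = 200*(-12) + 65 = -2400 + 65 = -2335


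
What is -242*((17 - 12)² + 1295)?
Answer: -319440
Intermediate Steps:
-242*((17 - 12)² + 1295) = -242*(5² + 1295) = -242*(25 + 1295) = -242*1320 = -319440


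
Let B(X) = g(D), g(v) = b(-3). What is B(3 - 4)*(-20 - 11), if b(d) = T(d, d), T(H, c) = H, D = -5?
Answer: 93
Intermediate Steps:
b(d) = d
g(v) = -3
B(X) = -3
B(3 - 4)*(-20 - 11) = -3*(-20 - 11) = -3*(-31) = 93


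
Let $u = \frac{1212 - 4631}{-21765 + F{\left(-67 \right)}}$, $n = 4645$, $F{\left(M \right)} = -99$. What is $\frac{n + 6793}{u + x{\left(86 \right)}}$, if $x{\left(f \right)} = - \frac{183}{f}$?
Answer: $- \frac{10753458576}{1853539} \approx -5801.6$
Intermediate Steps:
$u = \frac{3419}{21864}$ ($u = \frac{1212 - 4631}{-21765 - 99} = - \frac{3419}{-21864} = \left(-3419\right) \left(- \frac{1}{21864}\right) = \frac{3419}{21864} \approx 0.15638$)
$\frac{n + 6793}{u + x{\left(86 \right)}} = \frac{4645 + 6793}{\frac{3419}{21864} - \frac{183}{86}} = \frac{11438}{\frac{3419}{21864} - \frac{183}{86}} = \frac{11438}{- \frac{1853539}{940152}} = 11438 \left(- \frac{940152}{1853539}\right) = - \frac{10753458576}{1853539}$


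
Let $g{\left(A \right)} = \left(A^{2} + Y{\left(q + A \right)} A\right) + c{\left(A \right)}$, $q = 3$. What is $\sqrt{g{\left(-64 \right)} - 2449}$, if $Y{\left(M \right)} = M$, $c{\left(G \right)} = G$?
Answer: $\sqrt{5487} \approx 74.074$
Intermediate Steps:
$g{\left(A \right)} = A + A^{2} + A \left(3 + A\right)$ ($g{\left(A \right)} = \left(A^{2} + \left(3 + A\right) A\right) + A = \left(A^{2} + A \left(3 + A\right)\right) + A = A + A^{2} + A \left(3 + A\right)$)
$\sqrt{g{\left(-64 \right)} - 2449} = \sqrt{2 \left(-64\right) \left(2 - 64\right) - 2449} = \sqrt{2 \left(-64\right) \left(-62\right) - 2449} = \sqrt{7936 - 2449} = \sqrt{5487}$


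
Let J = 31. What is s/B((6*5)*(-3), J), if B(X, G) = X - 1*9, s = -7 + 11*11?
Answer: -38/33 ≈ -1.1515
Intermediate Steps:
s = 114 (s = -7 + 121 = 114)
B(X, G) = -9 + X (B(X, G) = X - 9 = -9 + X)
s/B((6*5)*(-3), J) = 114/(-9 + (6*5)*(-3)) = 114/(-9 + 30*(-3)) = 114/(-9 - 90) = 114/(-99) = 114*(-1/99) = -38/33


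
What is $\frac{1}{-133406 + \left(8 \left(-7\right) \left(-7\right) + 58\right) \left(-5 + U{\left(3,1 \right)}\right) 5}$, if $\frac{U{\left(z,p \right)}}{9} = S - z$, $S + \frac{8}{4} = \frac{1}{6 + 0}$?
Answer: $- \frac{1}{242531} \approx -4.1232 \cdot 10^{-6}$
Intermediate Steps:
$S = - \frac{11}{6}$ ($S = -2 + \frac{1}{6 + 0} = -2 + \frac{1}{6} = - \frac{11}{6} \approx -1.8333$)
$U{\left(z,p \right)} = - \frac{33}{2} - 9 z$ ($U{\left(z,p \right)} = 9 \left(- \frac{11}{6} - z\right) = - \frac{33}{2} - 9 z$)
$\frac{1}{-133406 + \left(8 \left(-7\right) \left(-7\right) + 58\right) \left(-5 + U{\left(3,1 \right)}\right) 5} = \frac{1}{-133406 + \left(8 \left(-7\right) \left(-7\right) + 58\right) \left(-5 - \frac{87}{2}\right) 5} = \frac{1}{-133406 + \left(\left(-56\right) \left(-7\right) + 58\right) \left(-5 - \frac{87}{2}\right) 5} = \frac{1}{-133406 + \left(392 + 58\right) \left(-5 - \frac{87}{2}\right) 5} = \frac{1}{-133406 + 450 \left(\left(- \frac{97}{2}\right) 5\right)} = \frac{1}{-133406 + 450 \left(- \frac{485}{2}\right)} = \frac{1}{-133406 - 109125} = \frac{1}{-242531} = - \frac{1}{242531}$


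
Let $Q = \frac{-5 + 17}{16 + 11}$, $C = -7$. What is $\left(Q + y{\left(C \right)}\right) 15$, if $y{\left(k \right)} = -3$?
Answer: $- \frac{115}{3} \approx -38.333$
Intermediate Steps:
$Q = \frac{4}{9}$ ($Q = \frac{12}{27} = 12 \cdot \frac{1}{27} = \frac{4}{9} \approx 0.44444$)
$\left(Q + y{\left(C \right)}\right) 15 = \left(\frac{4}{9} - 3\right) 15 = \left(- \frac{23}{9}\right) 15 = - \frac{115}{3}$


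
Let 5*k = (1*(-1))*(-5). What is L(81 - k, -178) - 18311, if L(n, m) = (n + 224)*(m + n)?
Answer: -48103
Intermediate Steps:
k = 1 (k = ((1*(-1))*(-5))/5 = (-1*(-5))/5 = (1/5)*5 = 1)
L(n, m) = (224 + n)*(m + n)
L(81 - k, -178) - 18311 = ((81 - 1*1)**2 + 224*(-178) + 224*(81 - 1*1) - 178*(81 - 1*1)) - 18311 = ((81 - 1)**2 - 39872 + 224*(81 - 1) - 178*(81 - 1)) - 18311 = (80**2 - 39872 + 224*80 - 178*80) - 18311 = (6400 - 39872 + 17920 - 14240) - 18311 = -29792 - 18311 = -48103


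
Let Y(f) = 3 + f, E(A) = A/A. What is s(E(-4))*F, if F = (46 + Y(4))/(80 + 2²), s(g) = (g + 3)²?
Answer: 212/21 ≈ 10.095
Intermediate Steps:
E(A) = 1
s(g) = (3 + g)²
F = 53/84 (F = (46 + (3 + 4))/(80 + 2²) = (46 + 7)/(80 + 4) = 53/84 ≈ 0.63095)
s(E(-4))*F = (3 + 1)²*(53/84) = 4²*(53/84) = 16*(53/84) = 212/21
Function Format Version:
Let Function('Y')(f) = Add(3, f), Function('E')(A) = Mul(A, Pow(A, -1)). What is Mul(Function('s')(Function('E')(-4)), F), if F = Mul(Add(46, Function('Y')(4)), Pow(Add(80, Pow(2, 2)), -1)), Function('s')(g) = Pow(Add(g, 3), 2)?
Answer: Rational(212, 21) ≈ 10.095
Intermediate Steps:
Function('E')(A) = 1
Function('s')(g) = Pow(Add(3, g), 2)
F = Rational(53, 84) (F = Mul(Add(46, Add(3, 4)), Pow(Add(80, Pow(2, 2)), -1)) = Mul(Add(46, 7), Pow(Add(80, 4), -1)) = Mul(53, Pow(84, -1)) = Mul(53, Rational(1, 84)) = Rational(53, 84) ≈ 0.63095)
Mul(Function('s')(Function('E')(-4)), F) = Mul(Pow(Add(3, 1), 2), Rational(53, 84)) = Mul(Pow(4, 2), Rational(53, 84)) = Mul(16, Rational(53, 84)) = Rational(212, 21)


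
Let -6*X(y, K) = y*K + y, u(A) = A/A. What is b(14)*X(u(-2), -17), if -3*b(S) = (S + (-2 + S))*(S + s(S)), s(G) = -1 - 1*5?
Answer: -1664/9 ≈ -184.89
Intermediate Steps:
s(G) = -6 (s(G) = -1 - 5 = -6)
u(A) = 1
X(y, K) = -y/6 - K*y/6 (X(y, K) = -(y*K + y)/6 = -(K*y + y)/6 = -(y + K*y)/6 = -y/6 - K*y/6)
b(S) = -(-6 + S)*(-2 + 2*S)/3 (b(S) = -(S + (-2 + S))*(S - 6)/3 = -(-2 + 2*S)*(-6 + S)/3 = -(-6 + S)*(-2 + 2*S)/3)
b(14)*X(u(-2), -17) = (-4 - ⅔*14² + (14/3)*14)*(-⅙*1*(1 - 17)) = (-4 - ⅔*196 + 196/3)*(-⅙*1*(-16)) = (-4 - 392/3 + 196/3)*(8/3) = -208/3*8/3 = -1664/9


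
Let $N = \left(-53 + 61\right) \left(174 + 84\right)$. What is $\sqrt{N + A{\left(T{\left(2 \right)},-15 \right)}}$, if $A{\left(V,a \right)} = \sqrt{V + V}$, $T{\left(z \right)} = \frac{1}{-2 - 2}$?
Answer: $\frac{\sqrt{8256 + 2 i \sqrt{2}}}{2} \approx 45.431 + 0.0077822 i$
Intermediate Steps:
$T{\left(z \right)} = - \frac{1}{4}$ ($T{\left(z \right)} = \frac{1}{-4} = - \frac{1}{4}$)
$A{\left(V,a \right)} = \sqrt{2} \sqrt{V}$ ($A{\left(V,a \right)} = \sqrt{2 V} = \sqrt{2} \sqrt{V}$)
$N = 2064$ ($N = 8 \cdot 258 = 2064$)
$\sqrt{N + A{\left(T{\left(2 \right)},-15 \right)}} = \sqrt{2064 + \sqrt{2} \sqrt{- \frac{1}{4}}} = \sqrt{2064 + \sqrt{2} \frac{i}{2}} = \sqrt{2064 + \frac{i \sqrt{2}}{2}}$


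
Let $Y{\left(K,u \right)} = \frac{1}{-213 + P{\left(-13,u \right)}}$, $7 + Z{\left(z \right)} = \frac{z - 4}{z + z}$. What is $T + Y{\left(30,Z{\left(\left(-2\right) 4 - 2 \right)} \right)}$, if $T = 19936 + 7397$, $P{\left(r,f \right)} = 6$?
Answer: $\frac{5657930}{207} \approx 27333.0$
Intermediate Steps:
$Z{\left(z \right)} = -7 + \frac{-4 + z}{2 z}$ ($Z{\left(z \right)} = -7 + \frac{z - 4}{z + z} = -7 + \frac{-4 + z}{2 z}$)
$Y{\left(K,u \right)} = - \frac{1}{207}$ ($Y{\left(K,u \right)} = \frac{1}{-213 + 6} = \frac{1}{-207} = - \frac{1}{207}$)
$T = 27333$
$T + Y{\left(30,Z{\left(\left(-2\right) 4 - 2 \right)} \right)} = 27333 - \frac{1}{207} = \frac{5657930}{207}$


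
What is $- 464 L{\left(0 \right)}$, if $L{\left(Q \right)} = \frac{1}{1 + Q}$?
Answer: $-464$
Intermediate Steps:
$- 464 L{\left(0 \right)} = - \frac{464}{1 + 0} = - \frac{464}{1} = \left(-464\right) 1 = -464$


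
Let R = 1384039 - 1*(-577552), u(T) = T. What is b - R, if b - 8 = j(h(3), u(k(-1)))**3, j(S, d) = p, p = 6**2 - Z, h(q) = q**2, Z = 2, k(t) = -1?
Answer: -1922279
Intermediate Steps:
p = 34 (p = 6**2 - 1*2 = 36 - 2 = 34)
j(S, d) = 34
b = 39312 (b = 8 + 34**3 = 8 + 39304 = 39312)
R = 1961591 (R = 1384039 + 577552 = 1961591)
b - R = 39312 - 1*1961591 = 39312 - 1961591 = -1922279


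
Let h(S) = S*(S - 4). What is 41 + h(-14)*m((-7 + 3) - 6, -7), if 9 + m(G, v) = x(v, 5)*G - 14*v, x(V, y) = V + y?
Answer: 27509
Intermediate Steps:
m(G, v) = -9 - 14*v + G*(5 + v) (m(G, v) = -9 + ((v + 5)*G - 14*v) = -9 + ((5 + v)*G - 14*v) = -9 + (G*(5 + v) - 14*v) = -9 + (-14*v + G*(5 + v)) = -9 - 14*v + G*(5 + v))
h(S) = S*(-4 + S)
41 + h(-14)*m((-7 + 3) - 6, -7) = 41 + (-14*(-4 - 14))*(-9 - 14*(-7) + ((-7 + 3) - 6)*(5 - 7)) = 41 + (-14*(-18))*(-9 + 98 + (-4 - 6)*(-2)) = 41 + 252*(-9 + 98 - 10*(-2)) = 41 + 252*(-9 + 98 + 20) = 41 + 252*109 = 41 + 27468 = 27509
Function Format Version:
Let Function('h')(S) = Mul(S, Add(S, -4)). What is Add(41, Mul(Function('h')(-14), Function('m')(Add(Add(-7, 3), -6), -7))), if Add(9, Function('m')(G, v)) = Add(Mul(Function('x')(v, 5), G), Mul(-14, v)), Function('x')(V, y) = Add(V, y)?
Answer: 27509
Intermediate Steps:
Function('m')(G, v) = Add(-9, Mul(-14, v), Mul(G, Add(5, v))) (Function('m')(G, v) = Add(-9, Add(Mul(Add(v, 5), G), Mul(-14, v))) = Add(-9, Add(Mul(Add(5, v), G), Mul(-14, v))) = Add(-9, Add(Mul(G, Add(5, v)), Mul(-14, v))) = Add(-9, Add(Mul(-14, v), Mul(G, Add(5, v)))) = Add(-9, Mul(-14, v), Mul(G, Add(5, v))))
Function('h')(S) = Mul(S, Add(-4, S))
Add(41, Mul(Function('h')(-14), Function('m')(Add(Add(-7, 3), -6), -7))) = Add(41, Mul(Mul(-14, Add(-4, -14)), Add(-9, Mul(-14, -7), Mul(Add(Add(-7, 3), -6), Add(5, -7))))) = Add(41, Mul(Mul(-14, -18), Add(-9, 98, Mul(Add(-4, -6), -2)))) = Add(41, Mul(252, Add(-9, 98, Mul(-10, -2)))) = Add(41, Mul(252, Add(-9, 98, 20))) = Add(41, Mul(252, 109)) = Add(41, 27468) = 27509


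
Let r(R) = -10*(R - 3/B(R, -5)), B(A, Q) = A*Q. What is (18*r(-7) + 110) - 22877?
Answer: -150441/7 ≈ -21492.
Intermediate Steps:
r(R) = -10*R - 6/R (r(R) = -10*(R - 3*(-1/(5*R))) = -10*(R - (-3)/(5*R)) = -10*(R + 3/(5*R)) = -10*R - 6/R)
(18*r(-7) + 110) - 22877 = (18*(-10*(-7) - 6/(-7)) + 110) - 22877 = (18*(70 - 6*(-⅐)) + 110) - 22877 = (18*(70 + 6/7) + 110) - 22877 = (18*(496/7) + 110) - 22877 = (8928/7 + 110) - 22877 = 9698/7 - 22877 = -150441/7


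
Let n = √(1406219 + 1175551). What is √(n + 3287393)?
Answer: √(3287393 + √2581770) ≈ 1813.6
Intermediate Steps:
n = √2581770 ≈ 1606.8
√(n + 3287393) = √(√2581770 + 3287393) = √(3287393 + √2581770)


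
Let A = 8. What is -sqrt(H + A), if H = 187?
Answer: -sqrt(195) ≈ -13.964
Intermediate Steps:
-sqrt(H + A) = -sqrt(187 + 8) = -sqrt(195)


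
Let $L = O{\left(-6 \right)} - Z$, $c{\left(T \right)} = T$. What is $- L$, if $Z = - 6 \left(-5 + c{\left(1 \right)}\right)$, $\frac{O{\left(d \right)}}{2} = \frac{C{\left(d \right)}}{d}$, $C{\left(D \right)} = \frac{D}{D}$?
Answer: $\frac{73}{3} \approx 24.333$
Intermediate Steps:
$C{\left(D \right)} = 1$
$O{\left(d \right)} = \frac{2}{d}$ ($O{\left(d \right)} = 2 \cdot 1 \frac{1}{d} = \frac{2}{d}$)
$Z = 24$ ($Z = - 6 \left(-5 + 1\right) = \left(-6\right) \left(-4\right) = 24$)
$L = - \frac{73}{3}$ ($L = \frac{2}{-6} - 24 = 2 \left(- \frac{1}{6}\right) - 24 = - \frac{1}{3} - 24 = - \frac{73}{3} \approx -24.333$)
$- L = \left(-1\right) \left(- \frac{73}{3}\right) = \frac{73}{3}$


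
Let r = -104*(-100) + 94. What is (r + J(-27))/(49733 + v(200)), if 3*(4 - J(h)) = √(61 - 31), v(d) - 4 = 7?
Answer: 5249/24872 - √30/149232 ≈ 0.21100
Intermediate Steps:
v(d) = 11 (v(d) = 4 + 7 = 11)
J(h) = 4 - √30/3 (J(h) = 4 - √(61 - 31)/3 = 4 - √30/3)
r = 10494 (r = 10400 + 94 = 10494)
(r + J(-27))/(49733 + v(200)) = (10494 + (4 - √30/3))/(49733 + 11) = (10498 - √30/3)/49744 = (10498 - √30/3)*(1/49744) = 5249/24872 - √30/149232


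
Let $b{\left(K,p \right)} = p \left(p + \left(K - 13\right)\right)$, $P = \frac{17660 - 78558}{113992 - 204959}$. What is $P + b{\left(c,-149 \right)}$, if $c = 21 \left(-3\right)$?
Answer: $\frac{3049729573}{90967} \approx 33526.0$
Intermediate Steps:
$c = -63$
$P = \frac{60898}{90967}$ ($P = - \frac{60898}{-90967} = \left(-60898\right) \left(- \frac{1}{90967}\right) = \frac{60898}{90967} \approx 0.66945$)
$b{\left(K,p \right)} = p \left(-13 + K + p\right)$ ($b{\left(K,p \right)} = p \left(p + \left(-13 + K\right)\right) = p \left(-13 + K + p\right)$)
$P + b{\left(c,-149 \right)} = \frac{60898}{90967} - 149 \left(-13 - 63 - 149\right) = \frac{60898}{90967} - -33525 = \frac{60898}{90967} + 33525 = \frac{3049729573}{90967}$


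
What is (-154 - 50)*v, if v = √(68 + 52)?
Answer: -408*√30 ≈ -2234.7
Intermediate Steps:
v = 2*√30 (v = √120 = 2*√30 ≈ 10.954)
(-154 - 50)*v = (-154 - 50)*(2*√30) = -408*√30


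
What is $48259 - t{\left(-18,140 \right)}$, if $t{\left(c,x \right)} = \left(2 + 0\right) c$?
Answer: $48295$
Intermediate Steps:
$t{\left(c,x \right)} = 2 c$
$48259 - t{\left(-18,140 \right)} = 48259 - 2 \left(-18\right) = 48259 - -36 = 48259 + 36 = 48295$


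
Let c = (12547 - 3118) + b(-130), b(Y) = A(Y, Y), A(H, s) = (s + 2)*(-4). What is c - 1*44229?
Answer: -34288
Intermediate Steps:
A(H, s) = -8 - 4*s (A(H, s) = (2 + s)*(-4) = -8 - 4*s)
b(Y) = -8 - 4*Y
c = 9941 (c = (12547 - 3118) + (-8 - 4*(-130)) = 9429 + (-8 + 520) = 9429 + 512 = 9941)
c - 1*44229 = 9941 - 1*44229 = 9941 - 44229 = -34288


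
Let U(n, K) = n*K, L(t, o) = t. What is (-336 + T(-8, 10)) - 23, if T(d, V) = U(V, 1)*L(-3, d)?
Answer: -389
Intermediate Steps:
U(n, K) = K*n
T(d, V) = -3*V (T(d, V) = (1*V)*(-3) = V*(-3) = -3*V)
(-336 + T(-8, 10)) - 23 = (-336 - 3*10) - 23 = (-336 - 30) - 23 = -366 - 23 = -389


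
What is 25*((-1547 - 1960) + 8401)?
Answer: 122350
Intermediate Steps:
25*((-1547 - 1960) + 8401) = 25*(-3507 + 8401) = 25*4894 = 122350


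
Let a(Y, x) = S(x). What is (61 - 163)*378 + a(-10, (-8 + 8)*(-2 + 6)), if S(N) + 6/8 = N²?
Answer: -154227/4 ≈ -38557.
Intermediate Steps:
S(N) = -¾ + N²
a(Y, x) = -¾ + x²
(61 - 163)*378 + a(-10, (-8 + 8)*(-2 + 6)) = (61 - 163)*378 + (-¾ + ((-8 + 8)*(-2 + 6))²) = -102*378 + (-¾ + (0*4)²) = -38556 + (-¾ + 0²) = -38556 + (-¾ + 0) = -38556 - ¾ = -154227/4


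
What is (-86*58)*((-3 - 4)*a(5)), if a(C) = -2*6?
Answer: -418992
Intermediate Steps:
a(C) = -12
(-86*58)*((-3 - 4)*a(5)) = (-86*58)*((-3 - 4)*(-12)) = -(-34916)*(-12) = -4988*84 = -418992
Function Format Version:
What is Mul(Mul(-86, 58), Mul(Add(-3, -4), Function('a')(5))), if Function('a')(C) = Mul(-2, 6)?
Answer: -418992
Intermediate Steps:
Function('a')(C) = -12
Mul(Mul(-86, 58), Mul(Add(-3, -4), Function('a')(5))) = Mul(Mul(-86, 58), Mul(Add(-3, -4), -12)) = Mul(-4988, Mul(-7, -12)) = Mul(-4988, 84) = -418992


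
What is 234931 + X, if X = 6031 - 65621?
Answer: 175341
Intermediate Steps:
X = -59590
234931 + X = 234931 - 59590 = 175341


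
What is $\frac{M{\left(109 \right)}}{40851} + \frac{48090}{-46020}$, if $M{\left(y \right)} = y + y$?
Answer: $- \frac{65149741}{62665434} \approx -1.0396$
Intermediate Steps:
$M{\left(y \right)} = 2 y$
$\frac{M{\left(109 \right)}}{40851} + \frac{48090}{-46020} = \frac{2 \cdot 109}{40851} + \frac{48090}{-46020} = 218 \cdot \frac{1}{40851} + 48090 \left(- \frac{1}{46020}\right) = \frac{218}{40851} - \frac{1603}{1534} = - \frac{65149741}{62665434}$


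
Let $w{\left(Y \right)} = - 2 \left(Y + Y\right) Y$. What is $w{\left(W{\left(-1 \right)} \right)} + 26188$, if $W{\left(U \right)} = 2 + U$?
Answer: $26184$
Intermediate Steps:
$w{\left(Y \right)} = - 4 Y^{2}$ ($w{\left(Y \right)} = - 2 \cdot 2 Y Y = - 4 Y Y = - 4 Y^{2}$)
$w{\left(W{\left(-1 \right)} \right)} + 26188 = - 4 \left(2 - 1\right)^{2} + 26188 = - 4 \cdot 1^{2} + 26188 = \left(-4\right) 1 + 26188 = -4 + 26188 = 26184$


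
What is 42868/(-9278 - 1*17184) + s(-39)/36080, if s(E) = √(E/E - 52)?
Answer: -21434/13231 + I*√51/36080 ≈ -1.62 + 0.00019793*I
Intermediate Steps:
s(E) = I*√51 (s(E) = √(1 - 52) = √(-51) = I*√51)
42868/(-9278 - 1*17184) + s(-39)/36080 = 42868/(-9278 - 1*17184) + (I*√51)/36080 = 42868/(-9278 - 17184) + (I*√51)*(1/36080) = 42868/(-26462) + I*√51/36080 = 42868*(-1/26462) + I*√51/36080 = -21434/13231 + I*√51/36080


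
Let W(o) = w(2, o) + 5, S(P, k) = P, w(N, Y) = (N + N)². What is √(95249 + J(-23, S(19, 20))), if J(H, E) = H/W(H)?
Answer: √42004326/21 ≈ 308.62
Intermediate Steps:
w(N, Y) = 4*N² (w(N, Y) = (2*N)² = 4*N²)
W(o) = 21 (W(o) = 4*2² + 5 = 4*4 + 5 = 16 + 5 = 21)
J(H, E) = H/21
√(95249 + J(-23, S(19, 20))) = √(95249 + (1/21)*(-23)) = √(95249 - 23/21) = √(2000206/21) = √42004326/21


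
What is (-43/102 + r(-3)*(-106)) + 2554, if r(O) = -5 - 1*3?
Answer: 346961/102 ≈ 3401.6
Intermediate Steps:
r(O) = -8 (r(O) = -5 - 3 = -8)
(-43/102 + r(-3)*(-106)) + 2554 = (-43/102 - 8*(-106)) + 2554 = (-43*1/102 + 848) + 2554 = (-43/102 + 848) + 2554 = 86453/102 + 2554 = 346961/102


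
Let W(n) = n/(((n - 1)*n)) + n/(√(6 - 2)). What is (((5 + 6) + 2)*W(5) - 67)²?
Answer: 15625/16 ≈ 976.56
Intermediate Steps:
W(n) = 1/(-1 + n) + n/2 (W(n) = n/(((-1 + n)*n)) + n/(√4) = n/((n*(-1 + n))) + n/2 = n*(1/(n*(-1 + n))) + n*(½) = 1/(-1 + n) + n/2)
(((5 + 6) + 2)*W(5) - 67)² = (((5 + 6) + 2)*((2 + 5² - 1*5)/(2*(-1 + 5))) - 67)² = ((11 + 2)*((½)*(2 + 25 - 5)/4) - 67)² = (13*((½)*(¼)*22) - 67)² = (13*(11/4) - 67)² = (143/4 - 67)² = (-125/4)² = 15625/16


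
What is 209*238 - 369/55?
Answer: 2735441/55 ≈ 49735.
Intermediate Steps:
209*238 - 369/55 = 49742 - 369*1/55 = 49742 - 369/55 = 2735441/55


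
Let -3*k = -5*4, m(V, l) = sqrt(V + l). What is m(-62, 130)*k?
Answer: 40*sqrt(17)/3 ≈ 54.975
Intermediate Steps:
k = 20/3 (k = -(-5)*4/3 = -1/3*(-20) = 20/3 ≈ 6.6667)
m(-62, 130)*k = sqrt(-62 + 130)*(20/3) = sqrt(68)*(20/3) = (2*sqrt(17))*(20/3) = 40*sqrt(17)/3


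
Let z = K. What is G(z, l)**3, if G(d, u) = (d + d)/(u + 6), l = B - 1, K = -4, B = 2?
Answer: -512/343 ≈ -1.4927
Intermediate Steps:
l = 1 (l = 2 - 1 = 1)
z = -4
G(d, u) = 2*d/(6 + u) (G(d, u) = (2*d)/(6 + u) = 2*d/(6 + u))
G(z, l)**3 = (2*(-4)/(6 + 1))**3 = (2*(-4)/7)**3 = (2*(-4)*(1/7))**3 = (-8/7)**3 = -512/343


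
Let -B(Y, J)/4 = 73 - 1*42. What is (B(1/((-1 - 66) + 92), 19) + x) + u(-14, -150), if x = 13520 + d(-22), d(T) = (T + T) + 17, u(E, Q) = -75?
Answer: 13294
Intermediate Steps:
d(T) = 17 + 2*T (d(T) = 2*T + 17 = 17 + 2*T)
x = 13493 (x = 13520 + (17 + 2*(-22)) = 13520 + (17 - 44) = 13520 - 27 = 13493)
B(Y, J) = -124 (B(Y, J) = -4*(73 - 1*42) = -4*(73 - 42) = -4*31 = -124)
(B(1/((-1 - 66) + 92), 19) + x) + u(-14, -150) = (-124 + 13493) - 75 = 13369 - 75 = 13294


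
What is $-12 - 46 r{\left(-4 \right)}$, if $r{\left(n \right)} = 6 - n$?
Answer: $-472$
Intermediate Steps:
$-12 - 46 r{\left(-4 \right)} = -12 - 46 \left(6 - -4\right) = -12 - 46 \left(6 + 4\right) = -12 - 460 = -472$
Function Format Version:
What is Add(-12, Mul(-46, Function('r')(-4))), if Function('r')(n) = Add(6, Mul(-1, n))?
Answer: -472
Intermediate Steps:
Add(-12, Mul(-46, Function('r')(-4))) = Add(-12, Mul(-46, Add(6, Mul(-1, -4)))) = Add(-12, Mul(-46, Add(6, 4))) = Add(-12, Mul(-46, 10)) = Add(-12, -460) = -472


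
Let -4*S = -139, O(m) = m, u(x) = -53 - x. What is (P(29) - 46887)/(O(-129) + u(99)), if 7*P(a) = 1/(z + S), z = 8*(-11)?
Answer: 69908521/418971 ≈ 166.86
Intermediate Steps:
S = 139/4 (S = -¼*(-139) = 139/4 ≈ 34.750)
z = -88
P(a) = -4/1491 (P(a) = 1/(7*(-88 + 139/4)) = 1/(7*(-213/4)) = (⅐)*(-4/213) = -4/1491)
(P(29) - 46887)/(O(-129) + u(99)) = (-4/1491 - 46887)/(-129 + (-53 - 1*99)) = -69908521/(1491*(-129 + (-53 - 99))) = -69908521/(1491*(-129 - 152)) = -69908521/1491/(-281) = -69908521/1491*(-1/281) = 69908521/418971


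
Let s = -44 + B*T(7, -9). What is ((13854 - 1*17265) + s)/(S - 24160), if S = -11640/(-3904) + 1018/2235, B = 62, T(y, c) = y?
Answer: 3294944280/26347080091 ≈ 0.12506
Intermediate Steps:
s = 390 (s = -44 + 62*7 = -44 + 434 = 390)
S = 3748709/1090680 (S = -11640*(-1/3904) + 1018*(1/2235) = 1455/488 + 1018/2235 = 3748709/1090680 ≈ 3.4370)
((13854 - 1*17265) + s)/(S - 24160) = ((13854 - 1*17265) + 390)/(3748709/1090680 - 24160) = ((13854 - 17265) + 390)/(-26347080091/1090680) = (-3411 + 390)*(-1090680/26347080091) = -3021*(-1090680/26347080091) = 3294944280/26347080091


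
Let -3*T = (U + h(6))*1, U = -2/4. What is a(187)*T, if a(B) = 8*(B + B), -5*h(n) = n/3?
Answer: 4488/5 ≈ 897.60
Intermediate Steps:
h(n) = -n/15 (h(n) = -n/(5*3) = -n/15)
a(B) = 16*B (a(B) = 8*(2*B) = 16*B)
U = -1/2 (U = -2*1/4 = -1/2 ≈ -0.50000)
T = 3/10 (T = -(-1/2 - 1/15*6)/3 = -(-1/2 - 2/5)/3 = -(-3)/10 = -1/3*(-9/10) = 3/10 ≈ 0.30000)
a(187)*T = (16*187)*(3/10) = 2992*(3/10) = 4488/5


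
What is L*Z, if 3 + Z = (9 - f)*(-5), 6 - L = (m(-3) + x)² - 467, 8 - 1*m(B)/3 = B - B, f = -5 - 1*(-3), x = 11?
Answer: 43616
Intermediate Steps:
f = -2 (f = -5 + 3 = -2)
m(B) = 24 (m(B) = 24 - 3*(B - B) = 24 - 3*0 = 24 + 0 = 24)
L = -752 (L = 6 - ((24 + 11)² - 467) = 6 - (35² - 467) = 6 - (1225 - 467) = 6 - 1*758 = 6 - 758 = -752)
Z = -58 (Z = -3 + (9 - 1*(-2))*(-5) = -3 + (9 + 2)*(-5) = -3 + 11*(-5) = -3 - 55 = -58)
L*Z = -752*(-58) = 43616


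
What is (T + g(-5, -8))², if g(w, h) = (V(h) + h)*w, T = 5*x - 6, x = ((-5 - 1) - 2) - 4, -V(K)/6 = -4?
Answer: 21316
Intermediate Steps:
V(K) = 24 (V(K) = -6*(-4) = 24)
x = -12 (x = (-6 - 2) - 4 = -8 - 4 = -12)
T = -66 (T = 5*(-12) - 6 = -60 - 6 = -66)
g(w, h) = w*(24 + h) (g(w, h) = (24 + h)*w = w*(24 + h))
(T + g(-5, -8))² = (-66 - 5*(24 - 8))² = (-66 - 5*16)² = (-66 - 80)² = (-146)² = 21316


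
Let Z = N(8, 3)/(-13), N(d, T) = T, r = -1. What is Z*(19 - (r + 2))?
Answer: -54/13 ≈ -4.1538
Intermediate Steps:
Z = -3/13 (Z = 3/(-13) = 3*(-1/13) = -3/13 ≈ -0.23077)
Z*(19 - (r + 2)) = -3*(19 - (-1 + 2))/13 = -3*(19 - 1*1)/13 = -3*(19 - 1)/13 = -3/13*18 = -54/13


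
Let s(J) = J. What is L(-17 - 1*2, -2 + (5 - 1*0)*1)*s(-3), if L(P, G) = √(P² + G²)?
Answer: -3*√370 ≈ -57.706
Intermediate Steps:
L(P, G) = √(G² + P²)
L(-17 - 1*2, -2 + (5 - 1*0)*1)*s(-3) = √((-2 + (5 - 1*0)*1)² + (-17 - 1*2)²)*(-3) = √((-2 + (5 + 0)*1)² + (-17 - 2)²)*(-3) = √((-2 + 5*1)² + (-19)²)*(-3) = √((-2 + 5)² + 361)*(-3) = √(3² + 361)*(-3) = √(9 + 361)*(-3) = √370*(-3) = -3*√370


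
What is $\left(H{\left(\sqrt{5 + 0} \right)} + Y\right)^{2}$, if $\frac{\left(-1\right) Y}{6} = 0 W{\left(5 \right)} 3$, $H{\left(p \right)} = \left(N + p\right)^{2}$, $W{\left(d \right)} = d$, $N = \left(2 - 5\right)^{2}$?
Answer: $\left(9 + \sqrt{5}\right)^{4} \approx 15939.0$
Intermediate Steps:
$N = 9$ ($N = \left(-3\right)^{2} = 9$)
$H{\left(p \right)} = \left(9 + p\right)^{2}$
$Y = 0$ ($Y = - 6 \cdot 0 \cdot 5 \cdot 3 = - 6 \cdot 0 \cdot 3 = \left(-6\right) 0 = 0$)
$\left(H{\left(\sqrt{5 + 0} \right)} + Y\right)^{2} = \left(\left(9 + \sqrt{5 + 0}\right)^{2} + 0\right)^{2} = \left(\left(9 + \sqrt{5}\right)^{2} + 0\right)^{2} = \left(\left(9 + \sqrt{5}\right)^{2}\right)^{2} = \left(9 + \sqrt{5}\right)^{4}$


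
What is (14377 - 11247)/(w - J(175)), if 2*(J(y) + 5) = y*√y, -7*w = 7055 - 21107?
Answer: 1234584680/531164901 + 268397500*√7/531164901 ≈ 3.6612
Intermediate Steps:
w = 14052/7 (w = -(7055 - 21107)/7 = -⅐*(-14052) = 14052/7 ≈ 2007.4)
J(y) = -5 + y^(3/2)/2 (J(y) = -5 + (y*√y)/2 = -5 + y^(3/2)/2)
(14377 - 11247)/(w - J(175)) = (14377 - 11247)/(14052/7 - (-5 + 175^(3/2)/2)) = 3130/(14052/7 - (-5 + (875*√7)/2)) = 3130/(14052/7 - (-5 + 875*√7/2)) = 3130/(14052/7 + (5 - 875*√7/2)) = 3130/(14087/7 - 875*√7/2)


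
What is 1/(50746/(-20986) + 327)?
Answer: 10493/3405838 ≈ 0.0030809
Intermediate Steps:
1/(50746/(-20986) + 327) = 1/(50746*(-1/20986) + 327) = 1/(-25373/10493 + 327) = 1/(3405838/10493) = 10493/3405838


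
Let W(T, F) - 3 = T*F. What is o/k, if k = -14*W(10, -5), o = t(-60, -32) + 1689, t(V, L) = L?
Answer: 1657/658 ≈ 2.5182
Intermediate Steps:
W(T, F) = 3 + F*T (W(T, F) = 3 + T*F = 3 + F*T)
o = 1657 (o = -32 + 1689 = 1657)
k = 658 (k = -14*(3 - 5*10) = -14*(3 - 50) = -14*(-47) = 658)
o/k = 1657/658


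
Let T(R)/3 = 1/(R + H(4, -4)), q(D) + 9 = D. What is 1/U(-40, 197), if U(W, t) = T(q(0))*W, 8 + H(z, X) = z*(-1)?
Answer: 7/40 ≈ 0.17500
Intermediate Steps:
H(z, X) = -8 - z (H(z, X) = -8 + z*(-1) = -8 - z)
q(D) = -9 + D
T(R) = 3/(-12 + R) (T(R) = 3/(R + (-8 - 1*4)) = 3/(R + (-8 - 4)) = 3/(R - 12) = 3/(-12 + R))
U(W, t) = -W/7 (U(W, t) = (3/(-12 + (-9 + 0)))*W = (3/(-12 - 9))*W = (3/(-21))*W = (3*(-1/21))*W = -W/7)
1/U(-40, 197) = 1/(-1/7*(-40)) = 1/(40/7) = 7/40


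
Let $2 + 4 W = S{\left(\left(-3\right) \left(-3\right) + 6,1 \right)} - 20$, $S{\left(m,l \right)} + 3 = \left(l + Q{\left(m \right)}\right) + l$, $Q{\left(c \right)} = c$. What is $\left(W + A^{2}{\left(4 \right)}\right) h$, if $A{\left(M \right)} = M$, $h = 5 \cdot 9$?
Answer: $630$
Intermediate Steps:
$h = 45$
$S{\left(m,l \right)} = -3 + m + 2 l$ ($S{\left(m,l \right)} = -3 + \left(\left(l + m\right) + l\right) = -3 + \left(m + 2 l\right) = -3 + m + 2 l$)
$W = -2$ ($W = - \frac{1}{2} + \frac{\left(-3 + \left(\left(-3\right) \left(-3\right) + 6\right) + 2 \cdot 1\right) - 20}{4} = - \frac{1}{2} + \frac{\left(-3 + \left(9 + 6\right) + 2\right) - 20}{4} = - \frac{1}{2} + \frac{\left(-3 + 15 + 2\right) - 20}{4} = - \frac{1}{2} + \frac{14 - 20}{4} = - \frac{1}{2} + \frac{1}{4} \left(-6\right) = - \frac{1}{2} - \frac{3}{2} = -2$)
$\left(W + A^{2}{\left(4 \right)}\right) h = \left(-2 + 4^{2}\right) 45 = \left(-2 + 16\right) 45 = 14 \cdot 45 = 630$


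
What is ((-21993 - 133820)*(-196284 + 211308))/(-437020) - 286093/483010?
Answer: 56528487513913/10554251510 ≈ 5356.0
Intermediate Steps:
((-21993 - 133820)*(-196284 + 211308))/(-437020) - 286093/483010 = -155813*15024*(-1/437020) - 286093*1/483010 = -2340934512*(-1/437020) - 286093/483010 = 585233628/109255 - 286093/483010 = 56528487513913/10554251510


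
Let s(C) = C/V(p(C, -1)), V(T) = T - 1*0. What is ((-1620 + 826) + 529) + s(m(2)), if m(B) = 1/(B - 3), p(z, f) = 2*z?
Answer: -529/2 ≈ -264.50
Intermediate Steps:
V(T) = T (V(T) = T + 0 = T)
m(B) = 1/(-3 + B)
s(C) = 1/2 (s(C) = C/((2*C)) = C*(1/(2*C)) = 1/2)
((-1620 + 826) + 529) + s(m(2)) = ((-1620 + 826) + 529) + 1/2 = (-794 + 529) + 1/2 = -265 + 1/2 = -529/2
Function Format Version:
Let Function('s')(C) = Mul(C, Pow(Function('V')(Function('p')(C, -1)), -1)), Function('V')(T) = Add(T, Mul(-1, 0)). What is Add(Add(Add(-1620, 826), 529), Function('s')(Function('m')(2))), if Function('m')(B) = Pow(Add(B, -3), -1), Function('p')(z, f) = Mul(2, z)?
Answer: Rational(-529, 2) ≈ -264.50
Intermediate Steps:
Function('V')(T) = T (Function('V')(T) = Add(T, 0) = T)
Function('m')(B) = Pow(Add(-3, B), -1)
Function('s')(C) = Rational(1, 2) (Function('s')(C) = Mul(C, Pow(Mul(2, C), -1)) = Mul(C, Mul(Rational(1, 2), Pow(C, -1))) = Rational(1, 2))
Add(Add(Add(-1620, 826), 529), Function('s')(Function('m')(2))) = Add(Add(Add(-1620, 826), 529), Rational(1, 2)) = Add(Add(-794, 529), Rational(1, 2)) = Add(-265, Rational(1, 2)) = Rational(-529, 2)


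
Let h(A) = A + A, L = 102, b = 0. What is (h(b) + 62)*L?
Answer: 6324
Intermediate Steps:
h(A) = 2*A
(h(b) + 62)*L = (2*0 + 62)*102 = (0 + 62)*102 = 62*102 = 6324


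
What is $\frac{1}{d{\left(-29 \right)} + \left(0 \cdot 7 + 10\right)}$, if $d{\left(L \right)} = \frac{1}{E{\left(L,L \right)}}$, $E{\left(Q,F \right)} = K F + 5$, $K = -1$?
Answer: $\frac{34}{341} \approx 0.099707$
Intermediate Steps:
$E{\left(Q,F \right)} = 5 - F$ ($E{\left(Q,F \right)} = - F + 5 = 5 - F$)
$d{\left(L \right)} = \frac{1}{5 - L}$
$\frac{1}{d{\left(-29 \right)} + \left(0 \cdot 7 + 10\right)} = \frac{1}{\frac{1}{5 - -29} + \left(0 \cdot 7 + 10\right)} = \frac{1}{\frac{1}{5 + 29} + \left(0 + 10\right)} = \frac{1}{\frac{1}{34} + 10} = \frac{1}{\frac{341}{34}} = \frac{34}{341}$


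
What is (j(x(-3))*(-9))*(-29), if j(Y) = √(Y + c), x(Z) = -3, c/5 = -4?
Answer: 261*I*√23 ≈ 1251.7*I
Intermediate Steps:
c = -20 (c = 5*(-4) = -20)
j(Y) = √(-20 + Y) (j(Y) = √(Y - 20) = √(-20 + Y))
(j(x(-3))*(-9))*(-29) = (√(-20 - 3)*(-9))*(-29) = (√(-23)*(-9))*(-29) = ((I*√23)*(-9))*(-29) = -9*I*√23*(-29) = 261*I*√23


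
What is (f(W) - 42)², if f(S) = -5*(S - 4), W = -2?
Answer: 144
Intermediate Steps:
f(S) = 20 - 5*S (f(S) = -5*(-4 + S) = 20 - 5*S)
(f(W) - 42)² = ((20 - 5*(-2)) - 42)² = ((20 + 10) - 42)² = (30 - 42)² = (-12)² = 144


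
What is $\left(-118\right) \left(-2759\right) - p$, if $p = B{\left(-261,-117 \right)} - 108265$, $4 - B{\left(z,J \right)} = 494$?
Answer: $434317$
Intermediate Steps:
$B{\left(z,J \right)} = -490$ ($B{\left(z,J \right)} = 4 - 494 = -490$)
$p = -108755$ ($p = -490 - 108265 = -108755$)
$\left(-118\right) \left(-2759\right) - p = \left(-118\right) \left(-2759\right) - -108755 = 325562 + 108755 = 434317$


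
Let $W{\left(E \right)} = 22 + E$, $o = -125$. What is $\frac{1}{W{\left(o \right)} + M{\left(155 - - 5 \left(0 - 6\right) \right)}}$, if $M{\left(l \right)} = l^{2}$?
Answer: $\frac{1}{15522} \approx 6.4425 \cdot 10^{-5}$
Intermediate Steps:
$\frac{1}{W{\left(o \right)} + M{\left(155 - - 5 \left(0 - 6\right) \right)}} = \frac{1}{\left(22 - 125\right) + \left(155 - - 5 \left(0 - 6\right)\right)^{2}} = \frac{1}{-103 + \left(155 - \left(-5\right) \left(-6\right)\right)^{2}} = \frac{1}{-103 + \left(155 - 30\right)^{2}} = \frac{1}{-103 + 125^{2}} = \frac{1}{-103 + 15625} = \frac{1}{15522}$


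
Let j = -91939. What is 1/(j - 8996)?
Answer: -1/100935 ≈ -9.9074e-6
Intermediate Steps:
1/(j - 8996) = 1/(-91939 - 8996) = 1/(-100935) = -1/100935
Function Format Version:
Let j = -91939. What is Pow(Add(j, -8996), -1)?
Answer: Rational(-1, 100935) ≈ -9.9074e-6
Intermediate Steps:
Pow(Add(j, -8996), -1) = Pow(Add(-91939, -8996), -1) = Pow(-100935, -1) = Rational(-1, 100935)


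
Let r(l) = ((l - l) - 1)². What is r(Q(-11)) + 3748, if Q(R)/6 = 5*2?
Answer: 3749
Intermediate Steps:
Q(R) = 60 (Q(R) = 6*(5*2) = 6*10 = 60)
r(l) = 1 (r(l) = (0 - 1)² = (-1)² = 1)
r(Q(-11)) + 3748 = 1 + 3748 = 3749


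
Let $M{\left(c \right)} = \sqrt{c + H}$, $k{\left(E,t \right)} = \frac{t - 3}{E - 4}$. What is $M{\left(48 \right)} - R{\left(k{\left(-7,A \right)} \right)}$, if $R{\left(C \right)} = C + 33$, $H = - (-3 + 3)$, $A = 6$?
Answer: $- \frac{360}{11} + 4 \sqrt{3} \approx -25.799$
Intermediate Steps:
$H = 0$ ($H = \left(-1\right) 0 = 0$)
$k{\left(E,t \right)} = \frac{-3 + t}{-4 + E}$
$M{\left(c \right)} = \sqrt{c}$ ($M{\left(c \right)} = \sqrt{c + 0} = \sqrt{c}$)
$R{\left(C \right)} = 33 + C$
$M{\left(48 \right)} - R{\left(k{\left(-7,A \right)} \right)} = \sqrt{48} - \left(33 + \frac{-3 + 6}{-4 - 7}\right) = 4 \sqrt{3} - \left(33 + \frac{1}{-11} \cdot 3\right) = 4 \sqrt{3} - \left(33 - \frac{3}{11}\right) = 4 \sqrt{3} - \frac{360}{11} = - \frac{360}{11} + 4 \sqrt{3}$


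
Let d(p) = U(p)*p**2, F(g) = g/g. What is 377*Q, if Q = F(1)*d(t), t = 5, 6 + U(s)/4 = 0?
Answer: -226200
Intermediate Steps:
F(g) = 1
U(s) = -24 (U(s) = -24 + 4*0 = -24 + 0 = -24)
d(p) = -24*p**2
Q = -600 (Q = 1*(-24*5**2) = 1*(-24*25) = 1*(-600) = -600)
377*Q = 377*(-600) = -226200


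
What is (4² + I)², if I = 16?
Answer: 1024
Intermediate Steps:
(4² + I)² = (4² + 16)² = (16 + 16)² = 32² = 1024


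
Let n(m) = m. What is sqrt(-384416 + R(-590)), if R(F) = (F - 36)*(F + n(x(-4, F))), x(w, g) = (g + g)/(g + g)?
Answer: I*sqrt(15702) ≈ 125.31*I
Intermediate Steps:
x(w, g) = 1 (x(w, g) = (2*g)/((2*g)) = (2*g)*(1/(2*g)) = 1)
R(F) = (1 + F)*(-36 + F) (R(F) = (F - 36)*(F + 1) = (-36 + F)*(1 + F) = (1 + F)*(-36 + F))
sqrt(-384416 + R(-590)) = sqrt(-384416 + (-36 + (-590)**2 - 35*(-590))) = sqrt(-384416 + (-36 + 348100 + 20650)) = sqrt(-384416 + 368714) = sqrt(-15702) = I*sqrt(15702)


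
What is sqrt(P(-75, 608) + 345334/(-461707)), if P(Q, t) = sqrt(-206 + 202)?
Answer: sqrt(-159443125138 + 426346707698*I)/461707 ≈ 0.83287 + 1.2007*I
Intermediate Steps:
P(Q, t) = 2*I (P(Q, t) = sqrt(-4) = 2*I)
sqrt(P(-75, 608) + 345334/(-461707)) = sqrt(2*I + 345334/(-461707)) = sqrt(2*I + 345334*(-1/461707)) = sqrt(2*I - 345334/461707) = sqrt(-345334/461707 + 2*I)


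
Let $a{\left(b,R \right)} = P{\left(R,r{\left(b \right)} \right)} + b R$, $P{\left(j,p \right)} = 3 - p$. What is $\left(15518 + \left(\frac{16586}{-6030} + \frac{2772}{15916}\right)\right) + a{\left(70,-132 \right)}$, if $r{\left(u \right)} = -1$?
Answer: $\frac{75332266718}{11996685} \approx 6279.4$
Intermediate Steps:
$a{\left(b,R \right)} = 4 + R b$ ($a{\left(b,R \right)} = \left(3 - -1\right) + b R = \left(3 + 1\right) + R b = 4 + R b$)
$\left(15518 + \left(\frac{16586}{-6030} + \frac{2772}{15916}\right)\right) + a{\left(70,-132 \right)} = \left(15518 + \left(\frac{16586}{-6030} + \frac{2772}{15916}\right)\right) + \left(4 - 9240\right) = \left(15518 + \left(16586 \left(- \frac{1}{6030}\right) + 2772 \cdot \frac{1}{15916}\right)\right) + \left(4 - 9240\right) = \left(15518 + \left(- \frac{8293}{3015} + \frac{693}{3979}\right)\right) - 9236 = \left(15518 - \frac{30908452}{11996685}\right) - 9236 = \frac{186133649378}{11996685} - 9236 = \frac{75332266718}{11996685}$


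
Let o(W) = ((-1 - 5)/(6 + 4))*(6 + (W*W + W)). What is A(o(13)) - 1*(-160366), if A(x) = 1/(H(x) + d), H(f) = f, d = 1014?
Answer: 722609201/4506 ≈ 1.6037e+5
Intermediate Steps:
o(W) = -18/5 - 3*W/5 - 3*W²/5 (o(W) = (-6/10)*(6 + (W² + W)) = (-6*⅒)*(6 + (W + W²)) = -3*(6 + W + W²)/5 = -18/5 - 3*W/5 - 3*W²/5)
A(x) = 1/(1014 + x) (A(x) = 1/(x + 1014) = 1/(1014 + x))
A(o(13)) - 1*(-160366) = 1/(1014 + (-18/5 - ⅗*13 - ⅗*13²)) - 1*(-160366) = 1/(1014 + (-18/5 - 39/5 - ⅗*169)) + 160366 = 1/(1014 + (-18/5 - 39/5 - 507/5)) + 160366 = 1/(1014 - 564/5) + 160366 = 1/(4506/5) + 160366 = 5/4506 + 160366 = 722609201/4506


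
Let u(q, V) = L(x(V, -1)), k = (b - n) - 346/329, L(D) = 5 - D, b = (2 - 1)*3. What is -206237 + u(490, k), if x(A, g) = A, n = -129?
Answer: -67893410/329 ≈ -2.0636e+5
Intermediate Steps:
b = 3 (b = 1*3 = 3)
k = 43082/329 (k = (3 - 1*(-129)) - 346/329 = (3 + 129) - 346*1/329 = 132 - 346/329 = 43082/329 ≈ 130.95)
u(q, V) = 5 - V
-206237 + u(490, k) = -206237 + (5 - 1*43082/329) = -206237 + (5 - 43082/329) = -206237 - 41437/329 = -67893410/329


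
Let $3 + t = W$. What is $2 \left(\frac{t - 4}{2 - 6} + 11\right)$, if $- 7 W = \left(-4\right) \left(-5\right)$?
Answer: $\frac{377}{14} \approx 26.929$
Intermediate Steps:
$W = - \frac{20}{7}$ ($W = - \frac{\left(-4\right) \left(-5\right)}{7} = \left(- \frac{1}{7}\right) 20 = - \frac{20}{7} \approx -2.8571$)
$t = - \frac{41}{7}$ ($t = -3 - \frac{20}{7} = - \frac{41}{7} \approx -5.8571$)
$2 \left(\frac{t - 4}{2 - 6} + 11\right) = 2 \left(\frac{- \frac{41}{7} - 4}{2 - 6} + 11\right) = 2 \left(- \frac{69}{7 \left(-4\right)} + 11\right) = 2 \left(\left(- \frac{69}{7}\right) \left(- \frac{1}{4}\right) + 11\right) = 2 \left(\frac{69}{28} + 11\right) = 2 \cdot \frac{377}{28} = \frac{377}{14}$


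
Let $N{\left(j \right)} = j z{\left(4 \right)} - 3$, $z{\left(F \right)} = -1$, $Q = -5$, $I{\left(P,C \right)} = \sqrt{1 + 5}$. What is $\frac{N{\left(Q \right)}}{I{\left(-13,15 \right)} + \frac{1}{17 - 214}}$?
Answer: $\frac{394}{232853} + \frac{77618 \sqrt{6}}{232853} \approx 0.81819$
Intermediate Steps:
$I{\left(P,C \right)} = \sqrt{6}$
$N{\left(j \right)} = -3 - j$ ($N{\left(j \right)} = j \left(-1\right) - 3 = - j - 3 = -3 - j$)
$\frac{N{\left(Q \right)}}{I{\left(-13,15 \right)} + \frac{1}{17 - 214}} = \frac{-3 - -5}{\sqrt{6} + \frac{1}{17 - 214}} = \frac{-3 + 5}{\sqrt{6} + \frac{1}{-197}} = \frac{2}{\sqrt{6} - \frac{1}{197}} = \frac{2}{- \frac{1}{197} + \sqrt{6}}$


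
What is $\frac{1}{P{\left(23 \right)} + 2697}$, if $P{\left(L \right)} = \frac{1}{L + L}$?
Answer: $\frac{46}{124063} \approx 0.00037078$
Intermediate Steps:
$P{\left(L \right)} = \frac{1}{2 L}$
$\frac{1}{P{\left(23 \right)} + 2697} = \frac{1}{\frac{1}{2 \cdot 23} + 2697} = \frac{1}{\frac{1}{2} \cdot \frac{1}{23} + 2697} = \frac{1}{\frac{1}{46} + 2697} = \frac{1}{\frac{124063}{46}} = \frac{46}{124063}$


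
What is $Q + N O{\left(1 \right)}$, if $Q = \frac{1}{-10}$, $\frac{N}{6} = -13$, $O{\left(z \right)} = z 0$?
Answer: $- \frac{1}{10} \approx -0.1$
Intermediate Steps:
$O{\left(z \right)} = 0$
$N = -78$ ($N = 6 \left(-13\right) = -78$)
$Q = - \frac{1}{10} \approx -0.1$
$Q + N O{\left(1 \right)} = - \frac{1}{10} - 0 = - \frac{1}{10} + 0 = - \frac{1}{10}$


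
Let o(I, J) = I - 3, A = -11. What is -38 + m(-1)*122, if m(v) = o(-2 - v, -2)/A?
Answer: 70/11 ≈ 6.3636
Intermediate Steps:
o(I, J) = -3 + I
m(v) = 5/11 + v/11 (m(v) = (-3 + (-2 - v))/(-11) = (-5 - v)*(-1/11) = 5/11 + v/11)
-38 + m(-1)*122 = -38 + (5/11 + (1/11)*(-1))*122 = -38 + (5/11 - 1/11)*122 = -38 + (4/11)*122 = -38 + 488/11 = 70/11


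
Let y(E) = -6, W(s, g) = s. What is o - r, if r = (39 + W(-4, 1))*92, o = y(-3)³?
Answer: -3436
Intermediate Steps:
o = -216 (o = (-6)³ = -216)
r = 3220 (r = (39 - 4)*92 = 35*92 = 3220)
o - r = -216 - 1*3220 = -216 - 3220 = -3436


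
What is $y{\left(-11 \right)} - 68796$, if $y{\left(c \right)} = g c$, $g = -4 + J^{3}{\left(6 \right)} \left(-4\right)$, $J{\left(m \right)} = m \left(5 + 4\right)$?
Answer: $6859664$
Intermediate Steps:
$J{\left(m \right)} = 9 m$ ($J{\left(m \right)} = m 9 = 9 m$)
$g = -629860$ ($g = -4 + \left(9 \cdot 6\right)^{3} \left(-4\right) = -4 + 54^{3} \left(-4\right) = -4 + 157464 \left(-4\right) = -4 - 629856 = -629860$)
$y{\left(c \right)} = - 629860 c$
$y{\left(-11 \right)} - 68796 = \left(-629860\right) \left(-11\right) - 68796 = 6928460 - 68796 = 6859664$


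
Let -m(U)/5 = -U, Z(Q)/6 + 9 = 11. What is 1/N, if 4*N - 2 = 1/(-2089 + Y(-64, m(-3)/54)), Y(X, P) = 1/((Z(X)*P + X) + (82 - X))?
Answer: 986002/492883 ≈ 2.0005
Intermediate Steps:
Z(Q) = 12 (Z(Q) = -54 + 6*11 = -54 + 66 = 12)
m(U) = 5*U (m(U) = -(-5)*U = 5*U)
Y(X, P) = 1/(82 + 12*P) (Y(X, P) = 1/((12*P + X) + (82 - X)) = 1/((X + 12*P) + (82 - X)) = 1/(82 + 12*P))
N = 492883/986002 (N = ½ + 1/(4*(-2089 + 1/(2*(41 + 6*((5*(-3))/54))))) = ½ + 1/(4*(-2089 + 1/(2*(41 + 6*(-15*1/54))))) = ½ + 1/(4*(-2089 + 1/(2*(41 + 6*(-5/18))))) = ½ + 1/(4*(-2089 + 1/(2*(41 - 5/3)))) = ½ + 1/(4*(-2089 + 1/(2*(118/3)))) = ½ + 1/(4*(-2089 + (½)*(3/118))) = ½ + 1/(4*(-2089 + 3/236)) = ½ + 1/(4*(-493001/236)) = ½ + (¼)*(-236/493001) = ½ - 59/493001 = 492883/986002 ≈ 0.49988)
1/N = 1/(492883/986002) = 986002/492883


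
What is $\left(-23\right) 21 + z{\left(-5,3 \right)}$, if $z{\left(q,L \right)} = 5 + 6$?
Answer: $-472$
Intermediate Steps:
$z{\left(q,L \right)} = 11$
$\left(-23\right) 21 + z{\left(-5,3 \right)} = \left(-23\right) 21 + 11 = -483 + 11 = -472$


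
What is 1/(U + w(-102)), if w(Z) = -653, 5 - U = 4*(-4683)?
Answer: 1/18084 ≈ 5.5298e-5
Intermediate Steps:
U = 18737 (U = 5 - 4*(-4683) = 5 - 1*(-18732) = 5 + 18732 = 18737)
1/(U + w(-102)) = 1/(18737 - 653) = 1/18084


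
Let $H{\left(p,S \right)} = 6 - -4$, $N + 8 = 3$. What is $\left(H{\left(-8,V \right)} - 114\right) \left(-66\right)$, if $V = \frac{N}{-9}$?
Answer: $6864$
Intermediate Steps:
$N = -5$ ($N = -8 + 3 = -5$)
$V = \frac{5}{9}$ ($V = - \frac{5}{-9} = \left(-5\right) \left(- \frac{1}{9}\right) = \frac{5}{9} \approx 0.55556$)
$H{\left(p,S \right)} = 10$ ($H{\left(p,S \right)} = 6 + 4 = 10$)
$\left(H{\left(-8,V \right)} - 114\right) \left(-66\right) = \left(10 - 114\right) \left(-66\right) = \left(-104\right) \left(-66\right) = 6864$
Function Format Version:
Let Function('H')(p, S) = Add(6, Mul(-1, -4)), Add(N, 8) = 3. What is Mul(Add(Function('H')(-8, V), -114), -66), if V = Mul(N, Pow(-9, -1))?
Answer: 6864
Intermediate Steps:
N = -5 (N = Add(-8, 3) = -5)
V = Rational(5, 9) (V = Mul(-5, Pow(-9, -1)) = Mul(-5, Rational(-1, 9)) = Rational(5, 9) ≈ 0.55556)
Function('H')(p, S) = 10 (Function('H')(p, S) = Add(6, 4) = 10)
Mul(Add(Function('H')(-8, V), -114), -66) = Mul(Add(10, -114), -66) = Mul(-104, -66) = 6864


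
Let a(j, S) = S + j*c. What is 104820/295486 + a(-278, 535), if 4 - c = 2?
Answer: -3050193/147743 ≈ -20.645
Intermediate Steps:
c = 2 (c = 4 - 1*2 = 4 - 2 = 2)
a(j, S) = S + 2*j (a(j, S) = S + j*2 = S + 2*j)
104820/295486 + a(-278, 535) = 104820/295486 + (535 + 2*(-278)) = 104820*(1/295486) + (535 - 556) = 52410/147743 - 21 = -3050193/147743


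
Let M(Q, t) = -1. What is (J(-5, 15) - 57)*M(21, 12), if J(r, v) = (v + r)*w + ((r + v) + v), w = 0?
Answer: 32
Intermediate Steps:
J(r, v) = r + 2*v (J(r, v) = (v + r)*0 + ((r + v) + v) = (r + v)*0 + (r + 2*v) = 0 + (r + 2*v) = r + 2*v)
(J(-5, 15) - 57)*M(21, 12) = ((-5 + 2*15) - 57)*(-1) = ((-5 + 30) - 57)*(-1) = (25 - 57)*(-1) = -32*(-1) = 32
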